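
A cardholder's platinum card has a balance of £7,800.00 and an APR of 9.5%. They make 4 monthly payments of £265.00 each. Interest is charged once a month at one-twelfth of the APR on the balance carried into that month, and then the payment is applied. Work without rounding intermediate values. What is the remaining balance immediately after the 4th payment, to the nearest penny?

£6,977.29

Monthly rate r = 9.5%/12 = 0.791667% = 0.00791667.
Each month: B ← B·(1+r) − £265.00.
Month 1: interest £61.75; balance after payment £7,596.75.
Month 2: interest £60.14; balance after payment £7,391.89.
Month 3: interest £58.52; balance after payment £7,185.41.
Month 4: interest £56.88; balance after payment £6,977.29.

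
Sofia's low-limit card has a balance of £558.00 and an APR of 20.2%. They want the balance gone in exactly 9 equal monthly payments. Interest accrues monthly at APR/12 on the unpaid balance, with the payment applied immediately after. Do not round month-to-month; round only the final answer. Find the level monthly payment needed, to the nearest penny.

Monthly rate r = 20.2%/12 = 1.68333% = 0.0168333.
Level-payment amortization: P = B₀·r / (1 − (1+r)^(−n)) = 558.00·0.0168333 / (1 − 1.01683^(−9)).
Denominator 1 − (1+r)^(−9) = 0.139497714.
P = 9.393 / 0.139497714 ≈ 67.33.

£67.33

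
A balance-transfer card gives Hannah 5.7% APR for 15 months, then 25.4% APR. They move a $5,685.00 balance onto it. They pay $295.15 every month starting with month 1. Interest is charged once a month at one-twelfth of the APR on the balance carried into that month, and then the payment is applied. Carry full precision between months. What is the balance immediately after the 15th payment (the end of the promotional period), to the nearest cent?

$1,526.28

Promo months 1–15 at r₀ = 5.7%/12 = 0.00475; months 16+ at r₁ = 25.4%/12 = 0.0211667.
After month 15: iterate B ← B·(1+r₀) − $295.15 for 15 months → $1,526.28.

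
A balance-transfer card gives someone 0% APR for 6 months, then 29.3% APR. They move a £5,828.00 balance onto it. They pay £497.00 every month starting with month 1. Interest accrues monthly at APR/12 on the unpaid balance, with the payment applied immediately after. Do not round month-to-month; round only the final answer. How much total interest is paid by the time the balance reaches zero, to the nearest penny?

Promo months 1–6 at r₀ = 0%/12 = 0; months 7+ at r₁ = 29.3%/12 = 0.0244167.
After month 6 (no interest yet): B = £5,828.00 − 6·£497.00 = £2,846.00.
Then at r₁ with £497.00/mo: n₂ = −ln(1 − r₁·B/P)/ln(1+r₁) ≈ 6.24 → 7 more payments.
Total paid = 12·£497.00 + £122.08 = £6,086.08; interest = £6,086.08 − £5,828.00 = £258.08.

£258.08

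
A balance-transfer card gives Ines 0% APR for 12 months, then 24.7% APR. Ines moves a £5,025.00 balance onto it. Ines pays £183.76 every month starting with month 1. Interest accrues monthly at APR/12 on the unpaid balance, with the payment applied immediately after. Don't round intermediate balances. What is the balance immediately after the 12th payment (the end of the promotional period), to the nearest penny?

Promo months 1–12 at r₀ = 0%/12 = 0; months 13+ at r₁ = 24.7%/12 = 0.0205833.
After month 12 (no interest yet): B = £5,025.00 − 12·£183.76 = £2,819.88.

£2,819.88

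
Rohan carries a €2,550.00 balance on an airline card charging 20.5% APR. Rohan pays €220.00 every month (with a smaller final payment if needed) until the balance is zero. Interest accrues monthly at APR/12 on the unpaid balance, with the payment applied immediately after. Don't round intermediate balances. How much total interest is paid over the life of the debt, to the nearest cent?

€315.93

Monthly rate r = 20.5%/12 = 1.70833% = 0.0170833.
Payoff takes n = ⌈−ln(1 − rB₀/P)/ln(1+r)⌉ = ⌈13.027⌉ = 14 payments; the last is €5.93.
Total paid = 13·€220.00 + €5.93 = €2,865.93.
Total interest = total paid − principal = €2,865.93 − €2,550.00 = €315.93.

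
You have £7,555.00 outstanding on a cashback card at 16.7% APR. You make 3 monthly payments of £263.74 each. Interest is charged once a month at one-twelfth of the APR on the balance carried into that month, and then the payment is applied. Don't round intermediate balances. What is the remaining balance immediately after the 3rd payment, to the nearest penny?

£7,072.55

Monthly rate r = 16.7%/12 = 1.39167% = 0.0139167.
Each month: B ← B·(1+r) − £263.74.
Month 1: interest £105.14; balance after payment £7,396.40.
Month 2: interest £102.93; balance after payment £7,235.59.
Month 3: interest £100.70; balance after payment £7,072.55.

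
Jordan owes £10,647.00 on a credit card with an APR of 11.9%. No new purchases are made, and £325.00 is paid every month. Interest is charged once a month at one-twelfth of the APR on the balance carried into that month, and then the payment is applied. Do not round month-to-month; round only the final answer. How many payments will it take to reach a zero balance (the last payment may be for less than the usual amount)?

40 months

Monthly rate r = 11.9%/12 = 0.991667% = 0.00991667.
Recurrence: B ← B·(1+r) − £325.00.
Month 1: interest £105.58; balance after payment £10,427.58.
Month 2: interest £103.41; balance after payment £10,205.99.
Closed form: n = −ln(1 − rB₀/P)/ln(1+r) = −ln(0.67513)/ln(1.00992) ≈ 39.811, so the balance reaches zero during payment 40.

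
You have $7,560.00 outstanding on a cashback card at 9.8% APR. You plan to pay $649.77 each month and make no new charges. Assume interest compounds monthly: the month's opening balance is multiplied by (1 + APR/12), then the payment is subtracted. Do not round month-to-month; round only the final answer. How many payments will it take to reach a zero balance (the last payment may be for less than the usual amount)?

Monthly rate r = 9.8%/12 = 0.816667% = 0.00816667.
Recurrence: B ← B·(1+r) − $649.77.
Month 1: interest $61.74; balance after payment $6,971.97.
Month 2: interest $56.94; balance after payment $6,379.14.
Closed form: n = −ln(1 − rB₀/P)/ln(1+r) = −ln(0.90498)/ln(1.00817) ≈ 12.275, so the balance reaches zero during payment 13.

13 months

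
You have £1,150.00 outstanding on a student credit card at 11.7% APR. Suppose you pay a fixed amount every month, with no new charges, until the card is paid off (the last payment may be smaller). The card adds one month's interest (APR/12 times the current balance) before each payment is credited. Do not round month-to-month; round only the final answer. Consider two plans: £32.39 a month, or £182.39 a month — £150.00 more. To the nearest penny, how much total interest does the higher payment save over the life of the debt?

£225.61

Monthly rate r = 11.7%/12 = 0.975% = 0.00975.
At £32.39/mo: n = ⌈−ln(1 − rB₀/P)/ln(1+r)⌉ = 44 payments (last £25.70); total interest = total paid − £1,150.00 = £268.47.
At £182.39/mo: 7 payments (last £98.52); total interest £42.86.
Interest saved = £268.47 − £42.86 = £225.61.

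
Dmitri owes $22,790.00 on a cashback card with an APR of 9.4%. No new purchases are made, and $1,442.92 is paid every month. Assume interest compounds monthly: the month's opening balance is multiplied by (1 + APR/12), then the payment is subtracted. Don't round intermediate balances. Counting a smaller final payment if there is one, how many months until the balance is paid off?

17 months

Monthly rate r = 9.4%/12 = 0.783333% = 0.00783333.
Recurrence: B ← B·(1+r) − $1,442.92.
Month 1: interest $178.52; balance after payment $21,525.60.
Month 2: interest $168.62; balance after payment $20,251.30.
Closed form: n = −ln(1 − rB₀/P)/ln(1+r) = −ln(0.87628)/ln(1.00783) ≈ 16.926, so the balance reaches zero during payment 17.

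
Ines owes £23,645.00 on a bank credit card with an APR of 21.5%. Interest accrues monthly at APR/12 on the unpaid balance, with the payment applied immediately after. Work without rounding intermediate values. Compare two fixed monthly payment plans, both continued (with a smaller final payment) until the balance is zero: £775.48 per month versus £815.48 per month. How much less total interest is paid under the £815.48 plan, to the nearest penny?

£855.21

Monthly rate r = 21.5%/12 = 1.79167% = 0.0179167.
At £775.48/mo: n = ⌈−ln(1 − rB₀/P)/ln(1+r)⌉ = 45 payments (last £392.56); total interest = total paid − £23,645.00 = £10,868.68.
At £815.48/mo: 42 payments (last £223.79); total interest £10,013.47.
Interest saved = £10,868.68 − £10,013.47 = £855.21.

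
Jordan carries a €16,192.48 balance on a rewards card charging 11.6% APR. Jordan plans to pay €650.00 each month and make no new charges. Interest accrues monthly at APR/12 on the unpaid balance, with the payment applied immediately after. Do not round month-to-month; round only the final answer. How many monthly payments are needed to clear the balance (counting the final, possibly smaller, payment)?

Monthly rate r = 11.6%/12 = 0.966667% = 0.00966667.
Recurrence: B ← B·(1+r) − €650.00.
Month 1: interest €156.53; balance after payment €15,699.01.
Month 2: interest €151.76; balance after payment €15,200.76.
Closed form: n = −ln(1 − rB₀/P)/ln(1+r) = −ln(0.75919)/ln(1.00967) ≈ 28.638, so the balance reaches zero during payment 29.

29 months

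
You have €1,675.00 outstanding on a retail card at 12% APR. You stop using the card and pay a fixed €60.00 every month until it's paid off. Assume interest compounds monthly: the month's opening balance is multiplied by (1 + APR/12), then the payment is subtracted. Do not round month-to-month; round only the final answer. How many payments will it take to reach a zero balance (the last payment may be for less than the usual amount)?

33 payments

Monthly rate r = 12%/12 = 1% = 0.01.
Recurrence: B ← B·(1+r) − €60.00.
Month 1: interest €16.75; balance after payment €1,631.75.
Month 2: interest €16.32; balance after payment €1,588.07.
Closed form: n = −ln(1 − rB₀/P)/ln(1+r) = −ln(0.72083)/ln(1.01) ≈ 32.898, so the balance reaches zero during payment 33.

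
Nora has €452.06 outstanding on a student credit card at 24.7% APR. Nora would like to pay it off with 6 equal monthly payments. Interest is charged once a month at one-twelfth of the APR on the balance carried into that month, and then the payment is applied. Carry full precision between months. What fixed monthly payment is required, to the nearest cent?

Monthly rate r = 24.7%/12 = 2.05833% = 0.0205833.
Level-payment amortization: P = B₀·r / (1 − (1+r)^(−n)) = 452.06·0.0205833 / (1 − 1.02058^(−6)).
Denominator 1 − (1+r)^(−6) = 0.115069489.
P = 9.3049 / 0.115069489 ≈ 80.86.

€80.86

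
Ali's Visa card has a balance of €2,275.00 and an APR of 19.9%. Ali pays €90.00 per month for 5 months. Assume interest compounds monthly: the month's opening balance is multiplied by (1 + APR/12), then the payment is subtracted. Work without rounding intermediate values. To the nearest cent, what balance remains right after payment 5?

€2,004.82

Monthly rate r = 19.9%/12 = 1.65833% = 0.0165833.
Each month: B ← B·(1+r) − €90.00.
Month 1: interest €37.73; balance after payment €2,222.73.
Month 2: interest €36.86; balance after payment €2,169.59.
Month 3: interest €35.98; balance after payment €2,115.57.
Month 4: interest €35.08; balance after payment €2,060.65.
Month 5: interest €34.17; balance after payment €2,004.82.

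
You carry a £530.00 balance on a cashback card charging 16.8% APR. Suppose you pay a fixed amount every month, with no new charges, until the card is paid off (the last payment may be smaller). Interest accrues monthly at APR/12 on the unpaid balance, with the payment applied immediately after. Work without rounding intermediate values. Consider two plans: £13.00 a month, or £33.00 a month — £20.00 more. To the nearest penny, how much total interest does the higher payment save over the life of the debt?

£186.25

Monthly rate r = 16.8%/12 = 1.4% = 0.014.
At £13.00/mo: n = ⌈−ln(1 − rB₀/P)/ln(1+r)⌉ = 61 payments (last £10.85); total interest = total paid − £530.00 = £260.85.
At £33.00/mo: 19 payments (last £10.60); total interest £74.60.
Interest saved = £260.85 − £74.60 = £186.25.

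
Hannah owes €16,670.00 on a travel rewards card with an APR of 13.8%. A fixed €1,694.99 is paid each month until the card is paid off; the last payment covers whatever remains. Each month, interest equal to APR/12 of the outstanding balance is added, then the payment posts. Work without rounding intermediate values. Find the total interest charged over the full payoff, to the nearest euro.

Monthly rate r = 13.8%/12 = 1.15% = 0.0115.
Payoff takes n = ⌈−ln(1 − rB₀/P)/ln(1+r)⌉ = ⌈10.497⌉ = 11 payments; the last is €844.46.
Total paid = 10·€1,694.99 + €844.46 = €17,794.36.
Total interest = total paid − principal = €17,794.36 − €16,670.00 = €1,124.36.

€1,124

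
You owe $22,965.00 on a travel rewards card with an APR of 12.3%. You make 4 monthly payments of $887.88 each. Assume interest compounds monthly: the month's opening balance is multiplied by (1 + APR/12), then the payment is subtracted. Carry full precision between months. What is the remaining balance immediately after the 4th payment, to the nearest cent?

Monthly rate r = 12.3%/12 = 1.025% = 0.01025.
Each month: B ← B·(1+r) − $887.88.
Month 1: interest $235.39; balance after payment $22,312.51.
Month 2: interest $228.70; balance after payment $21,653.33.
Month 3: interest $221.95; balance after payment $20,987.40.
Month 4: interest $215.12; balance after payment $20,314.64.

$20,314.64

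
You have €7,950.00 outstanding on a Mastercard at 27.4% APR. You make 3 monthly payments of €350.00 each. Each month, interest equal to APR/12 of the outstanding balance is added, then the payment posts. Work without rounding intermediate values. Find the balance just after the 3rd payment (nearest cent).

€7,432.95

Monthly rate r = 27.4%/12 = 2.28333% = 0.0228333.
Each month: B ← B·(1+r) − €350.00.
Month 1: interest €181.52; balance after payment €7,781.52.
Month 2: interest €177.68; balance after payment €7,609.20.
Month 3: interest €173.74; balance after payment €7,432.95.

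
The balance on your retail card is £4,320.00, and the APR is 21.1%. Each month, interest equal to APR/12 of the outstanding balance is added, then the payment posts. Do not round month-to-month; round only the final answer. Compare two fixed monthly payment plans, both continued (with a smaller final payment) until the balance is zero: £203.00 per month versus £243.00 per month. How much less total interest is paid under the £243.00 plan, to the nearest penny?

£232.78

Monthly rate r = 21.1%/12 = 1.75833% = 0.0175833.
At £203.00/mo: n = ⌈−ln(1 − rB₀/P)/ln(1+r)⌉ = 27 payments (last £180.81); total interest = total paid − £4,320.00 = £1,138.81.
At £243.00/mo: 22 payments (last £123.03); total interest £906.03.
Interest saved = £1,138.81 − £906.03 = £232.78.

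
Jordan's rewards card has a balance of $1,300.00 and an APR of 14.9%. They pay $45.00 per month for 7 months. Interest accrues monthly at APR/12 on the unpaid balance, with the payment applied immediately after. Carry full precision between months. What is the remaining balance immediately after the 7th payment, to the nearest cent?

$1,090.31

Monthly rate r = 14.9%/12 = 1.24167% = 0.0124167.
Each month: B ← B·(1+r) − $45.00.
Month 1: interest $16.14; balance after payment $1,271.14.
Month 2: interest $15.78; balance after payment $1,241.93.
Month 3: interest $15.42; balance after payment $1,212.35.
Month 4: interest $15.05; balance after payment $1,182.40.
Month 5: interest $14.68; balance after payment $1,152.08.
Month 6: interest $14.30; balance after payment $1,121.39.
Month 7: interest $13.92; balance after payment $1,090.31.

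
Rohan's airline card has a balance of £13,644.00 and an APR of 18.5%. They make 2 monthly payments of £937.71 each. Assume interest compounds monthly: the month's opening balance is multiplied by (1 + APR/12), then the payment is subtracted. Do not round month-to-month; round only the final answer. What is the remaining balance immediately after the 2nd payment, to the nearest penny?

£12,178.06

Monthly rate r = 18.5%/12 = 1.54167% = 0.0154167.
Each month: B ← B·(1+r) − £937.71.
Month 1: interest £210.34; balance after payment £12,916.63.
Month 2: interest £199.13; balance after payment £12,178.06.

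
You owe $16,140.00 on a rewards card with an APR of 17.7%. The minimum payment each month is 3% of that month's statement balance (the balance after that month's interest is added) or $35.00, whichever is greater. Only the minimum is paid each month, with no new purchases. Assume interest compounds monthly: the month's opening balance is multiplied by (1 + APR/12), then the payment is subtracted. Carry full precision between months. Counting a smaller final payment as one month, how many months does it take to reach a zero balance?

Monthly rate r = 17.7%/12 = 1.475% = 0.01475.
While 3% of the post-interest balance exceeds $35.00, each month B ← (B·(1+r))·(1 − 0.03), i.e. B shrinks by the factor (1+r)·0.97 = 0.98431.
This holds for months 1–168. Entering month 169 the balance is $1,132.08; 3% of the post-interest balance is now below $35.00, so the flat $35.00 minimum applies from here.
From month 169 a fixed $35.00 at rate r clears $1,132.08 in 45 more payments. Total: 168 + 45 = 213 months.

213 months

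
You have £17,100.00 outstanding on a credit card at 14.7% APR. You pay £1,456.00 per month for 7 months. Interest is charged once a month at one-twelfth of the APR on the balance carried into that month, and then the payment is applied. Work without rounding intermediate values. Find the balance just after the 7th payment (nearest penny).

£8,047.03

Monthly rate r = 14.7%/12 = 1.225% = 0.01225.
Each month: B ← B·(1+r) − £1,456.00.
Month 1: interest £209.47; balance after payment £15,853.47.
Month 2: interest £194.21; balance after payment £14,591.68.
Month 3: interest £178.75; balance after payment £13,314.43.
Month 4: interest £163.10; balance after payment £12,021.53.
Month 5: interest £147.26; balance after payment £10,712.79.
Month 6: interest £131.23; balance after payment £9,388.03.
Month 7: interest £115.00; balance after payment £8,047.03.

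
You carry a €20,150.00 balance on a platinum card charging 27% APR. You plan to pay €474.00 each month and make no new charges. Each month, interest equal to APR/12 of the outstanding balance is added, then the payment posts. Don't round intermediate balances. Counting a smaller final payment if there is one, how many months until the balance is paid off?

141 payments

Monthly rate r = 27%/12 = 2.25% = 0.0225.
Recurrence: B ← B·(1+r) − €474.00.
Month 1: interest €453.38; balance after payment €20,129.38.
Month 2: interest €452.91; balance after payment €20,108.29.
Closed form: n = −ln(1 − rB₀/P)/ln(1+r) = −ln(0.043513)/ln(1.0225) ≈ 140.882, so the balance reaches zero during payment 141.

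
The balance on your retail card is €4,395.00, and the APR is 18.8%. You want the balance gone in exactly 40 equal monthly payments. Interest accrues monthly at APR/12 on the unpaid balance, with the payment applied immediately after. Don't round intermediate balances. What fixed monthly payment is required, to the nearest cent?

€148.71

Monthly rate r = 18.8%/12 = 1.56667% = 0.0156667.
Level-payment amortization: P = B₀·r / (1 − (1+r)^(−n)) = 4395.00·0.0156667 / (1 − 1.01567^(−40)).
Denominator 1 − (1+r)^(−40) = 0.463027531.
P = 68.855 / 0.463027531 ≈ 148.71.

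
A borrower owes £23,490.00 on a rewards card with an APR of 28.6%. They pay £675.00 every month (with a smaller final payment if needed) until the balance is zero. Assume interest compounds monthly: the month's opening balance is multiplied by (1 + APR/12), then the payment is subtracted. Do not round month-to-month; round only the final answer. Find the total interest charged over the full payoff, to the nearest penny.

£27,190.10

Monthly rate r = 28.6%/12 = 2.38333% = 0.0238333.
Payoff takes n = ⌈−ln(1 − rB₀/P)/ln(1+r)⌉ = ⌈75.081⌉ = 76 payments; the last is £55.10.
Total paid = 75·£675.00 + £55.10 = £50,680.10.
Total interest = total paid − principal = £50,680.10 − £23,490.00 = £27,190.10.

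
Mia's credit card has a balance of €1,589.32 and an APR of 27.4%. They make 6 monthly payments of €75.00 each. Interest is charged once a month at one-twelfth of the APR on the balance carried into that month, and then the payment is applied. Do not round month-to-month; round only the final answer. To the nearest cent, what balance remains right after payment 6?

Monthly rate r = 27.4%/12 = 2.28333% = 0.0228333.
Each month: B ← B·(1+r) − €75.00.
Month 1: interest €36.29; balance after payment €1,550.61.
Month 2: interest €35.41; balance after payment €1,511.02.
Month 3: interest €34.50; balance after payment €1,470.52.
Month 4: interest €33.58; balance after payment €1,429.09.
Month 5: interest €32.63; balance after payment €1,386.72.
Month 6: interest €31.66; balance after payment €1,343.39.

€1,343.39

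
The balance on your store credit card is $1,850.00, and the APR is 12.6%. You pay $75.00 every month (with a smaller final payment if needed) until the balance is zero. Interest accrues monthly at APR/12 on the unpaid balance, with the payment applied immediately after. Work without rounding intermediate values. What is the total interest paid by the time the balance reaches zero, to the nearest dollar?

Monthly rate r = 12.6%/12 = 1.05% = 0.0105.
Payoff takes n = ⌈−ln(1 − rB₀/P)/ln(1+r)⌉ = ⌈28.698⌉ = 29 payments; the last is $52.41.
Total paid = 28·$75.00 + $52.41 = $2,152.41.
Total interest = total paid − principal = $2,152.41 − $1,850.00 = $302.41.

$302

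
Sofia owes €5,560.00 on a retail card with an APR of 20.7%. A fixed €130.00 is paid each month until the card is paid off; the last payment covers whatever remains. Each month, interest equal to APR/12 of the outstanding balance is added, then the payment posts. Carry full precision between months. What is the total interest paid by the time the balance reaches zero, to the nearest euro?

€4,614

Monthly rate r = 20.7%/12 = 1.725% = 0.01725.
Payoff takes n = ⌈−ln(1 − rB₀/P)/ln(1+r)⌉ = ⌈78.263⌉ = 79 payments; the last is €34.45.
Total paid = 78·€130.00 + €34.45 = €10,174.45.
Total interest = total paid − principal = €10,174.45 − €5,560.00 = €4,614.45.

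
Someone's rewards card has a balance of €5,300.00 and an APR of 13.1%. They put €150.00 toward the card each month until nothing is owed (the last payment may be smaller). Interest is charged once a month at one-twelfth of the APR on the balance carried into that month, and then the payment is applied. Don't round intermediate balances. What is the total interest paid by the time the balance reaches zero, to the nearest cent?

€1,432.40

Monthly rate r = 13.1%/12 = 1.09167% = 0.0109167.
Payoff takes n = ⌈−ln(1 − rB₀/P)/ln(1+r)⌉ = ⌈44.882⌉ = 45 payments; the last is €132.40.
Total paid = 44·€150.00 + €132.40 = €6,732.40.
Total interest = total paid − principal = €6,732.40 − €5,300.00 = €1,432.40.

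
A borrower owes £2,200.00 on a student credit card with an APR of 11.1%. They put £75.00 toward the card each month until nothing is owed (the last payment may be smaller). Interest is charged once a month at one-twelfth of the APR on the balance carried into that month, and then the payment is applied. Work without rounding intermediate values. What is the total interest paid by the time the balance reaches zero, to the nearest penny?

£378.46

Monthly rate r = 11.1%/12 = 0.925% = 0.00925.
Payoff takes n = ⌈−ln(1 − rB₀/P)/ln(1+r)⌉ = ⌈34.378⌉ = 35 payments; the last is £28.46.
Total paid = 34·£75.00 + £28.46 = £2,578.46.
Total interest = total paid − principal = £2,578.46 − £2,200.00 = £378.46.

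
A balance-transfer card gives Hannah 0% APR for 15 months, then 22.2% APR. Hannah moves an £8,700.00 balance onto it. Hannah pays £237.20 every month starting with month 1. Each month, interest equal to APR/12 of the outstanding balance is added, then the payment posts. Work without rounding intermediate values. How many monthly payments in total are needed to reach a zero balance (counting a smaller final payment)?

Promo months 1–15 at r₀ = 0%/12 = 0; months 16+ at r₁ = 22.2%/12 = 0.0185.
After month 15 (no interest yet): B = £8,700.00 − 15·£237.20 = £5,142.00.
Then at r₁ with £237.20/mo: n₂ = −ln(1 − r₁·B/P)/ln(1+r₁) ≈ 27.96 → 28 more payments.

43 months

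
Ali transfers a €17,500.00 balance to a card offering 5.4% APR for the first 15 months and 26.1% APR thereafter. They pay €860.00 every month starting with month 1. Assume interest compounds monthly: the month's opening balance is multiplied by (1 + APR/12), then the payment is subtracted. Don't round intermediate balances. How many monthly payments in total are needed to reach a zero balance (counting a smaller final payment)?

22 payments

Promo months 1–15 at r₀ = 5.4%/12 = 0.0045; months 16+ at r₁ = 26.1%/12 = 0.02175.
After month 15: iterate B ← B·(1+r₀) − €860.00 for 15 months → €5,404.81.
Then at r₁ with €860.00/mo: n₂ = −ln(1 − r₁·B/P)/ln(1+r₁) ≈ 6.83 → 7 more payments.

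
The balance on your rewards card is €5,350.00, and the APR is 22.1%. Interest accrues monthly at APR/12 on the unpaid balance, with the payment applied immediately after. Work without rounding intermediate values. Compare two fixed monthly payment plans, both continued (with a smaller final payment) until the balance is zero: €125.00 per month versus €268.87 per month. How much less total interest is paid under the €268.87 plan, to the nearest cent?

€3,907.86

Monthly rate r = 22.1%/12 = 1.84167% = 0.0184167.
At €125.00/mo: n = ⌈−ln(1 − rB₀/P)/ln(1+r)⌉ = 86 payments (last €7.56); total interest = total paid − €5,350.00 = €5,282.56.
At €268.87/mo: 26 payments (last €2.95); total interest €1,374.70.
Interest saved = €5,282.56 − €1,374.70 = €3,907.86.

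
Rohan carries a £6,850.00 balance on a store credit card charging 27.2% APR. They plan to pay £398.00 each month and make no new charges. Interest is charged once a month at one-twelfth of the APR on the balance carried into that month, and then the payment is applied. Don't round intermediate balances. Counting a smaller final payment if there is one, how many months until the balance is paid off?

23 months

Monthly rate r = 27.2%/12 = 2.26667% = 0.0226667.
Recurrence: B ← B·(1+r) − £398.00.
Month 1: interest £155.27; balance after payment £6,607.27.
Month 2: interest £149.76; balance after payment £6,359.03.
Closed form: n = −ln(1 − rB₀/P)/ln(1+r) = −ln(0.60988)/ln(1.02267) ≈ 22.062, so the balance reaches zero during payment 23.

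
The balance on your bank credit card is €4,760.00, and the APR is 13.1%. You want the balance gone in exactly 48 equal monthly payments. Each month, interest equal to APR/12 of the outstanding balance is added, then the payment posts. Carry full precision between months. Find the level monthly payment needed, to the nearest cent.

€127.94

Monthly rate r = 13.1%/12 = 1.09167% = 0.0109167.
Level-payment amortization: P = B₀·r / (1 − (1+r)^(−n)) = 4760.00·0.0109167 / (1 − 1.01092^(−48)).
Denominator 1 − (1+r)^(−48) = 0.406168981.
P = 51.9633 / 0.406168981 ≈ 127.94.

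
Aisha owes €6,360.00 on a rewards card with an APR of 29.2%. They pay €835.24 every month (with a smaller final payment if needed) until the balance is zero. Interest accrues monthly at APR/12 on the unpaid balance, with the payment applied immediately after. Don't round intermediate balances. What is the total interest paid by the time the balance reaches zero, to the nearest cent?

Monthly rate r = 29.2%/12 = 2.43333% = 0.0243333.
Payoff takes n = ⌈−ln(1 − rB₀/P)/ln(1+r)⌉ = ⌈8.523⌉ = 9 payments; the last is €439.71.
Total paid = 8·€835.24 + €439.71 = €7,121.63.
Total interest = total paid − principal = €7,121.63 − €6,360.00 = €761.63.

€761.63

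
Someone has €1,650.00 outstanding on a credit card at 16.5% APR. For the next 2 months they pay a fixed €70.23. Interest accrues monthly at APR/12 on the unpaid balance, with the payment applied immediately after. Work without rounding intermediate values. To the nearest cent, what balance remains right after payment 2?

€1,554.26

Monthly rate r = 16.5%/12 = 1.375% = 0.01375.
Each month: B ← B·(1+r) − €70.23.
Month 1: interest €22.69; balance after payment €1,602.46.
Month 2: interest €22.03; balance after payment €1,554.26.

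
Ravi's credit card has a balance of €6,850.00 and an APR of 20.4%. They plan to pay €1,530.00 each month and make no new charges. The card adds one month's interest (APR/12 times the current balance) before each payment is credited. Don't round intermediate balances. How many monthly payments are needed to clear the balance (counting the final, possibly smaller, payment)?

Monthly rate r = 20.4%/12 = 1.7% = 0.017.
Recurrence: B ← B·(1+r) − €1,530.00.
Month 1: interest €116.45; balance after payment €5,436.45.
Month 2: interest €92.42; balance after payment €3,998.87.
Month 3: interest €67.98; balance after payment €2,536.85.
Month 4: interest €43.13; balance after payment €1,049.98.
Month 5: interest €17.85; balance after payment €0.00.

5 months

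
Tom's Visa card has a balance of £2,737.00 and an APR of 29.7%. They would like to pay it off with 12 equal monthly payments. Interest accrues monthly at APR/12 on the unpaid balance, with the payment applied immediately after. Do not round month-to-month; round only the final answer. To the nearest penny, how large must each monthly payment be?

Monthly rate r = 29.7%/12 = 2.475% = 0.02475.
Level-payment amortization: P = B₀·r / (1 − (1+r)^(−n)) = 2737.00·0.02475 / (1 − 1.02475^(−12)).
Denominator 1 − (1+r)^(−12) = 0.2542644.
P = 67.7407 / 0.2542644 ≈ 266.42.

£266.42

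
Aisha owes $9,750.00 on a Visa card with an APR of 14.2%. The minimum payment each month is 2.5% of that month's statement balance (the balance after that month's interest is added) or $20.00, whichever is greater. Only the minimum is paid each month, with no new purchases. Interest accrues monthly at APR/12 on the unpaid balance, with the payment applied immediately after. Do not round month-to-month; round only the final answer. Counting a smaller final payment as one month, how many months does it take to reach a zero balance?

Monthly rate r = 14.2%/12 = 1.18333% = 0.0118333.
While 2.5% of the post-interest balance exceeds $20.00, each month B ← (B·(1+r))·(1 − 0.025), i.e. B shrinks by the factor (1+r)·0.975 = 0.98654.
This holds for months 1–186. Entering month 187 the balance is $783.67; 2.5% of the post-interest balance is now below $20.00, so the flat $20.00 minimum applies from here.
From month 187 a fixed $20.00 at rate r clears $783.67 in 53 more payments. Total: 186 + 53 = 239 months.

239 months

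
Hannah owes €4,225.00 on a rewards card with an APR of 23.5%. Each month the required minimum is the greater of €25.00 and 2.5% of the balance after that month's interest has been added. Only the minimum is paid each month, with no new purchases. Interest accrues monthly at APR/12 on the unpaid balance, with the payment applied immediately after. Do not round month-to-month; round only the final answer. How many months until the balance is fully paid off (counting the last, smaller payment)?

322 months

Monthly rate r = 23.5%/12 = 1.95833% = 0.0195833.
While 2.5% of the post-interest balance exceeds €25.00, each month B ← (B·(1+r))·(1 − 0.025), i.e. B shrinks by the factor (1+r)·0.975 = 0.99409.
This holds for months 1–247. Entering month 248 the balance is €978.09; 2.5% of the post-interest balance is now below €25.00, so the flat €25.00 minimum applies from here.
From month 248 a fixed €25.00 at rate r clears €978.09 in 75 more payments. Total: 247 + 75 = 322 months.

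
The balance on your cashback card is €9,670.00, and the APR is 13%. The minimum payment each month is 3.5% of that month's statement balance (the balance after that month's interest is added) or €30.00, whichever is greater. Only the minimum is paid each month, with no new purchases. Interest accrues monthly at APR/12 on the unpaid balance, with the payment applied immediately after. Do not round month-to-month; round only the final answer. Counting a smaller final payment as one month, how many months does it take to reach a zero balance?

132 months

Monthly rate r = 13%/12 = 1.08333% = 0.0108333.
While 3.5% of the post-interest balance exceeds €30.00, each month B ← (B·(1+r))·(1 − 0.035), i.e. B shrinks by the factor (1+r)·0.965 = 0.97545.
This holds for months 1–98. Entering month 99 the balance is €846.64; 3.5% of the post-interest balance is now below €30.00, so the flat €30.00 minimum applies from here.
From month 99 a fixed €30.00 at rate r clears €846.64 in 34 more payments. Total: 98 + 34 = 132 months.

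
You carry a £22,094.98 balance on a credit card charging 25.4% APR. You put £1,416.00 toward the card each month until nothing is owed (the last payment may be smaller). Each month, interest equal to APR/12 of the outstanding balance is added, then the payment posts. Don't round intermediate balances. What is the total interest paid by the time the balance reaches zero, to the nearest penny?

£5,008.66

Monthly rate r = 25.4%/12 = 2.11667% = 0.0211667.
Payoff takes n = ⌈−ln(1 − rB₀/P)/ln(1+r)⌉ = ⌈19.140⌉ = 20 payments; the last is £199.64.
Total paid = 19·£1,416.00 + £199.64 = £27,103.64.
Total interest = total paid − principal = £27,103.64 − £22,094.98 = £5,008.66.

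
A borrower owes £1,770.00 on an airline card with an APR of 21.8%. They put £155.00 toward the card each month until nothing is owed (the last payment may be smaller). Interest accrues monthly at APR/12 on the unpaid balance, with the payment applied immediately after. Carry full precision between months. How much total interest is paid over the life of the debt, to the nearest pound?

£232

Monthly rate r = 21.8%/12 = 1.81667% = 0.0181667.
Payoff takes n = ⌈−ln(1 − rB₀/P)/ln(1+r)⌉ = ⌈12.914⌉ = 13 payments; the last is £141.80.
Total paid = 12·£155.00 + £141.80 = £2,001.80.
Total interest = total paid − principal = £2,001.80 − £1,770.00 = £231.80.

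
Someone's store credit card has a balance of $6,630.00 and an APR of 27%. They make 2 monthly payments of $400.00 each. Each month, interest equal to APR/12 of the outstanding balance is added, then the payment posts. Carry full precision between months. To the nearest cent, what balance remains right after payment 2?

$6,122.71

Monthly rate r = 27%/12 = 2.25% = 0.0225.
Each month: B ← B·(1+r) − $400.00.
Month 1: interest $149.17; balance after payment $6,379.18.
Month 2: interest $143.53; balance after payment $6,122.71.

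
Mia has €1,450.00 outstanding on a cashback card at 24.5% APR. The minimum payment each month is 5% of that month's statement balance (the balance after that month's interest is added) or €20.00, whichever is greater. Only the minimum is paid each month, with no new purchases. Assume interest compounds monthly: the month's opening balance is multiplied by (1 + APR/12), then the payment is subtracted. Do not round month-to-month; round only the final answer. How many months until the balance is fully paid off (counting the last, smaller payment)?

68 months

Monthly rate r = 24.5%/12 = 2.04167% = 0.0204167.
While 5% of the post-interest balance exceeds €20.00, each month B ← (B·(1+r))·(1 − 0.05), i.e. B shrinks by the factor (1+r)·0.95 = 0.9694.
This holds for months 1–43. Entering month 44 the balance is €380.99; 5% of the post-interest balance is now below €20.00, so the flat €20.00 minimum applies from here.
From month 44 a fixed €20.00 at rate r clears €380.99 in 25 more payments. Total: 43 + 25 = 68 months.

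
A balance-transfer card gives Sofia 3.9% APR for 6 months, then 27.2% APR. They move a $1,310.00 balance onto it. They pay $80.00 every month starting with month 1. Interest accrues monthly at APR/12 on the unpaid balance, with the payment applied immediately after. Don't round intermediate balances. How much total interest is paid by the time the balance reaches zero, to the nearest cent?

$156.10

Promo months 1–6 at r₀ = 3.9%/12 = 0.00325; months 7+ at r₁ = 27.2%/12 = 0.0226667.
After month 6: iterate B ← B·(1+r₀) − $80.00 for 6 months → $851.84.
Then at r₁ with $80.00/mo: n₂ = −ln(1 − r₁·B/P)/ln(1+r₁) ≈ 12.32 → 13 more payments.
Total paid = 18·$80.00 + $26.10 = $1,466.10; interest = $1,466.10 − $1,310.00 = $156.10.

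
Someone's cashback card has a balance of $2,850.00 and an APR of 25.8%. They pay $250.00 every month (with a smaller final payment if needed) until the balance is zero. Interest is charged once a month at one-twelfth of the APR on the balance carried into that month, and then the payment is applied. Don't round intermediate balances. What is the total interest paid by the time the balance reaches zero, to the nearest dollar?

$455

Monthly rate r = 25.8%/12 = 2.15% = 0.0215.
Payoff takes n = ⌈−ln(1 − rB₀/P)/ln(1+r)⌉ = ⌈13.218⌉ = 14 payments; the last is $54.89.
Total paid = 13·$250.00 + $54.89 = $3,304.89.
Total interest = total paid − principal = $3,304.89 − $2,850.00 = $454.89.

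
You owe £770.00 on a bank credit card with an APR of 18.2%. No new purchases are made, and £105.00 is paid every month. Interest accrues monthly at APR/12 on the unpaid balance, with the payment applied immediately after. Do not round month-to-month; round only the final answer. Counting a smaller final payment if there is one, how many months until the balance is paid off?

Monthly rate r = 18.2%/12 = 1.51667% = 0.0151667.
Recurrence: B ← B·(1+r) − £105.00.
Month 1: interest £11.68; balance after payment £676.68.
Month 2: interest £10.26; balance after payment £581.94.
Closed form: n = −ln(1 − rB₀/P)/ln(1+r) = −ln(0.88878)/ln(1.01517) ≈ 7.833, so the balance reaches zero during payment 8.

8 months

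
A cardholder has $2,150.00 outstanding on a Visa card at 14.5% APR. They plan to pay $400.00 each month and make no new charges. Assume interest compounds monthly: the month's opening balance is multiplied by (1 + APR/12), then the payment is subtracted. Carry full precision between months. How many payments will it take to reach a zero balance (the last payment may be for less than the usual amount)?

6 months

Monthly rate r = 14.5%/12 = 1.20833% = 0.0120833.
Recurrence: B ← B·(1+r) − $400.00.
Month 1: interest $25.98; balance after payment $1,775.98.
Month 2: interest $21.46; balance after payment $1,397.44.
Month 3: interest $16.89; balance after payment $1,014.32.
Month 4: interest $12.26; balance after payment $626.58.
Month 5: interest $7.57; balance after payment $234.15.
Month 6: interest $2.83; balance after payment $0.00.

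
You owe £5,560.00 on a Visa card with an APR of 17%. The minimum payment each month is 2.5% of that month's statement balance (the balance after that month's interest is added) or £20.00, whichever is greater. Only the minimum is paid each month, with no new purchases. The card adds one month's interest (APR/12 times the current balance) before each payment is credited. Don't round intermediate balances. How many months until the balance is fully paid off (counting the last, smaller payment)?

232 months

Monthly rate r = 17%/12 = 1.41667% = 0.0141667.
While 2.5% of the post-interest balance exceeds £20.00, each month B ← (B·(1+r))·(1 − 0.025), i.e. B shrinks by the factor (1+r)·0.975 = 0.98881.
This holds for months 1–174. Entering month 175 the balance is £785.06; 2.5% of the post-interest balance is now below £20.00, so the flat £20.00 minimum applies from here.
From month 175 a fixed £20.00 at rate r clears £785.06 in 58 more payments. Total: 174 + 58 = 232 months.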